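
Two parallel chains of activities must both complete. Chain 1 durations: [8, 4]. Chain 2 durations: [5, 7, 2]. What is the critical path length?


Path A total = 8 + 4 = 12
Path B total = 5 + 7 + 2 = 14
Critical path = longest path = max(12, 14) = 14

14


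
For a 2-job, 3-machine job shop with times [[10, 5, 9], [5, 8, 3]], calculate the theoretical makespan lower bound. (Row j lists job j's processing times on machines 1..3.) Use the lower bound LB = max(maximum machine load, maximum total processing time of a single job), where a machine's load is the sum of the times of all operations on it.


Machine loads:
  Machine 1: 10 + 5 = 15
  Machine 2: 5 + 8 = 13
  Machine 3: 9 + 3 = 12
Max machine load = 15
Job totals:
  Job 1: 24
  Job 2: 16
Max job total = 24
Lower bound = max(15, 24) = 24

24


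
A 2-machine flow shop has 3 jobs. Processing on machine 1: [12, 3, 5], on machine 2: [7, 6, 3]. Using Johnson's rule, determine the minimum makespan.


Apply Johnson's rule:
  Group 1 (a <= b): [(2, 3, 6)]
  Group 2 (a > b): [(1, 12, 7), (3, 5, 3)]
Optimal job order: [2, 1, 3]
Schedule:
  Job 2: M1 done at 3, M2 done at 9
  Job 1: M1 done at 15, M2 done at 22
  Job 3: M1 done at 20, M2 done at 25
Makespan = 25

25


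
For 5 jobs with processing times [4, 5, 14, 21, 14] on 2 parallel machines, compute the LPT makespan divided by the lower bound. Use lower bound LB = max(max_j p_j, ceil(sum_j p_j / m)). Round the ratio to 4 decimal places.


LPT order: [21, 14, 14, 5, 4]
Machine loads after assignment: [30, 28]
LPT makespan = 30
Lower bound = max(max_job, ceil(total/2)) = max(21, 29) = 29
Ratio = 30 / 29 = 1.0345

1.0345


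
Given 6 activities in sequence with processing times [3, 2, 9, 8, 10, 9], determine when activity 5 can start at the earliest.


Activity 5 starts after activities 1 through 4 complete.
Predecessor durations: [3, 2, 9, 8]
ES = 3 + 2 + 9 + 8 = 22

22


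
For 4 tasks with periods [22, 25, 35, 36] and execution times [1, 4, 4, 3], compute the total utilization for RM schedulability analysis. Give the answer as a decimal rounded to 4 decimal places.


Compute individual utilizations (exact fractions):
  Task 1: C/T = 1/22 (approx. 0.0455)
  Task 2: C/T = 4/25 (approx. 0.16)
  Task 3: C/T = 4/35 (approx. 0.1143)
  Task 4: C/T = 3/36 = 1/12 (approx. 0.0833)
Total utilization U = 1/22 + 4/25 + 4/35 + 1/12 = 9311/23100
Rounded to 4 decimal places: U = 0.4031
RM (Liu & Layland) bound for 4 tasks = 0.756828; compare with U = 9311/23100 (approx. 0.403074)
U <= bound, so schedulable by RM sufficient condition.

0.4031


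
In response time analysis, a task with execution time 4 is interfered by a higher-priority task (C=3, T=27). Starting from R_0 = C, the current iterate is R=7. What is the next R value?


R_next = C + ceil(R_prev / T_hp) * C_hp
ceil(7 / 27) = ceil(0.2593) = 1
Interference = 1 * 3 = 3
R_next = 4 + 3 = 7
R_next = R_prev, so the iteration has converged (response time = 7).

7


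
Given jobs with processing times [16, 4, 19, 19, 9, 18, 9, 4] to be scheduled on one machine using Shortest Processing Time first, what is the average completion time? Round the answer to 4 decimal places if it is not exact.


Sort jobs by processing time (SPT order): [4, 4, 9, 9, 16, 18, 19, 19]
Compute completion times sequentially:
  Job 1: processing = 4, completes at 4
  Job 2: processing = 4, completes at 8
  Job 3: processing = 9, completes at 17
  Job 4: processing = 9, completes at 26
  Job 5: processing = 16, completes at 42
  Job 6: processing = 18, completes at 60
  Job 7: processing = 19, completes at 79
  Job 8: processing = 19, completes at 98
Sum of completion times = 334
Average completion time = 334/8 = 41.75

41.75


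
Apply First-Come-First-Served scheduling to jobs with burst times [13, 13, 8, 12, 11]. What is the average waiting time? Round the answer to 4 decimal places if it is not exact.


FCFS order (as given): [13, 13, 8, 12, 11]
Waiting times:
  Job 1: wait = 0
  Job 2: wait = 13
  Job 3: wait = 26
  Job 4: wait = 34
  Job 5: wait = 46
Sum of waiting times = 119
Average waiting time = 119/5 = 23.8

23.8


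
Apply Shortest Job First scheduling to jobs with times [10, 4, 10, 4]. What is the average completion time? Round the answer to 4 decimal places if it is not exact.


SJF order (ascending): [4, 4, 10, 10]
Completion times:
  Job 1: burst=4, C=4
  Job 2: burst=4, C=8
  Job 3: burst=10, C=18
  Job 4: burst=10, C=28
Average completion = 58/4 = 14.5

14.5


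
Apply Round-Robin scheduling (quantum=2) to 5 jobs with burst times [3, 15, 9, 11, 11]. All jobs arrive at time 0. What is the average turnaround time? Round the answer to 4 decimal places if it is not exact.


Time quantum = 2
Execution trace:
  J1 runs 2 units, time = 2
  J2 runs 2 units, time = 4
  J3 runs 2 units, time = 6
  J4 runs 2 units, time = 8
  J5 runs 2 units, time = 10
  J1 runs 1 units, time = 11
  J2 runs 2 units, time = 13
  J3 runs 2 units, time = 15
  J4 runs 2 units, time = 17
  J5 runs 2 units, time = 19
  J2 runs 2 units, time = 21
  J3 runs 2 units, time = 23
  J4 runs 2 units, time = 25
  J5 runs 2 units, time = 27
  J2 runs 2 units, time = 29
  J3 runs 2 units, time = 31
  J4 runs 2 units, time = 33
  J5 runs 2 units, time = 35
  J2 runs 2 units, time = 37
  J3 runs 1 units, time = 38
  J4 runs 2 units, time = 40
  J5 runs 2 units, time = 42
  J2 runs 2 units, time = 44
  J4 runs 1 units, time = 45
  J5 runs 1 units, time = 46
  J2 runs 2 units, time = 48
  J2 runs 1 units, time = 49
Finish times: [11, 49, 38, 45, 46]
Average turnaround = 189/5 = 37.8

37.8


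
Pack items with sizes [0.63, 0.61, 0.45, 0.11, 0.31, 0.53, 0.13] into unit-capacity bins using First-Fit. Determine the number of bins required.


Place items sequentially using First-Fit:
  Item 0.63 -> new Bin 1
  Item 0.61 -> new Bin 2
  Item 0.45 -> new Bin 3
  Item 0.11 -> Bin 1 (now 0.74)
  Item 0.31 -> Bin 2 (now 0.92)
  Item 0.53 -> Bin 3 (now 0.98)
  Item 0.13 -> Bin 1 (now 0.87)
Total bins used = 3

3


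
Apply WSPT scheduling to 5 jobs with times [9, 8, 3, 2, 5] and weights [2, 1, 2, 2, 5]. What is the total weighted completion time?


Compute p/w ratios and sort ascending (WSPT): [(2, 2), (5, 5), (3, 2), (9, 2), (8, 1)]
Compute weighted completion times:
  Job (p=2,w=2): C=2, w*C=2*2=4
  Job (p=5,w=5): C=7, w*C=5*7=35
  Job (p=3,w=2): C=10, w*C=2*10=20
  Job (p=9,w=2): C=19, w*C=2*19=38
  Job (p=8,w=1): C=27, w*C=1*27=27
Total weighted completion time = 124

124


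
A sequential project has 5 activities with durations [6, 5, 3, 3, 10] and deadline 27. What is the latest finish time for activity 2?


LF(activity 2) = deadline - sum of successor durations
Successors: activities 3 through 5 with durations [3, 3, 10]
Sum of successor durations = 16
LF = 27 - 16 = 11

11


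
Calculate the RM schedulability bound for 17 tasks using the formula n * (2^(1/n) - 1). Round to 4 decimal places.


Compute 2^(1/17) = 1.0416160107
Subtract 1: 1.0416160107 - 1 = 0.0416160107
Multiply by n: 17 * 0.0416160107 = 0.7074721819
Round to 4 dp: 0.7075

0.7075


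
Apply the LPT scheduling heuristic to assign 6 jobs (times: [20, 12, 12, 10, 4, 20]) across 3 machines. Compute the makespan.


Sort jobs in decreasing order (LPT): [20, 20, 12, 12, 10, 4]
Assign each job to the least loaded machine:
  Machine 1: jobs [20, 10], load = 30
  Machine 2: jobs [20, 4], load = 24
  Machine 3: jobs [12, 12], load = 24
Makespan = max load = 30

30


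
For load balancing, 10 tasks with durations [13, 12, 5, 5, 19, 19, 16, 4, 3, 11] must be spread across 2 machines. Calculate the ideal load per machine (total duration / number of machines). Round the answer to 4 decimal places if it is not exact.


Total processing time = 13 + 12 + 5 + 5 + 19 + 19 + 16 + 4 + 3 + 11 = 107
Number of machines = 2
Ideal balanced load = 107 / 2 = 53.5

53.5


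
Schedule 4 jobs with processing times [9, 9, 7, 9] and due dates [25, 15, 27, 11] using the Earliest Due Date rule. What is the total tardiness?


Sort by due date (EDD order): [(9, 11), (9, 15), (9, 25), (7, 27)]
Compute completion times and tardiness:
  Job 1: p=9, d=11, C=9, tardiness=max(0,9-11)=0
  Job 2: p=9, d=15, C=18, tardiness=max(0,18-15)=3
  Job 3: p=9, d=25, C=27, tardiness=max(0,27-25)=2
  Job 4: p=7, d=27, C=34, tardiness=max(0,34-27)=7
Total tardiness = 12

12


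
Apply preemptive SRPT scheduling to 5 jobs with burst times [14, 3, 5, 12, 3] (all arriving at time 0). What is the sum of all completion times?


Since all jobs arrive at t=0, SRPT equals SPT ordering.
SPT order: [3, 3, 5, 12, 14]
Completion times:
  Job 1: p=3, C=3
  Job 2: p=3, C=6
  Job 3: p=5, C=11
  Job 4: p=12, C=23
  Job 5: p=14, C=37
Total completion time = 3 + 6 + 11 + 23 + 37 = 80

80


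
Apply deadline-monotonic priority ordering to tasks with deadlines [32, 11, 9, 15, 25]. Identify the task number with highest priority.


Sort tasks by relative deadline (ascending):
  Task 3: deadline = 9
  Task 2: deadline = 11
  Task 4: deadline = 15
  Task 5: deadline = 25
  Task 1: deadline = 32
Priority order (highest first): [3, 2, 4, 5, 1]
Highest priority task = 3

3


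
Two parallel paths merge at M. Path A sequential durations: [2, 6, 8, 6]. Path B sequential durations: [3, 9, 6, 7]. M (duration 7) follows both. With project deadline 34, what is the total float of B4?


Forward pass: ES(B4) = sum of predecessors on chain B = 18
EF = ES + duration = 18 + 7 = 25
Backward pass: LF(M) = deadline = 34; LS(M) = 34 - 7 = 27
LF(B4) = LS(M) - sum(successors on chain B) = 27 - 0 = 27
LS = LF - duration = 27 - 7 = 20
Total float = LS - ES = 20 - 18 = 2

2


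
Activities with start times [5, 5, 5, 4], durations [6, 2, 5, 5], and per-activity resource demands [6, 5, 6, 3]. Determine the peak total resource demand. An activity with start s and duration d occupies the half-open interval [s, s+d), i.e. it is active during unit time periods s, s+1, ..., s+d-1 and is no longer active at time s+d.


Each activity i is active on [start_i, start_i + duration_i).
Compute total resource usage per time slot:
  t=0: active resources = [], total = 0
  t=1: active resources = [], total = 0
  t=2: active resources = [], total = 0
  t=3: active resources = [], total = 0
  t=4: active resources = [3], total = 3
  t=5: active resources = [6, 5, 6, 3], total = 20
  t=6: active resources = [6, 5, 6, 3], total = 20
  t=7: active resources = [6, 6, 3], total = 15
  t=8: active resources = [6, 6, 3], total = 15
  t=9: active resources = [6, 6], total = 12
  t=10: active resources = [6], total = 6
Peak resource demand = 20

20


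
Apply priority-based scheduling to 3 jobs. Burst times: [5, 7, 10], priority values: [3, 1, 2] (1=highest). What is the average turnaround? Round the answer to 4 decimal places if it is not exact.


Sort by priority (ascending = highest first):
Order: [(1, 7), (2, 10), (3, 5)]
Completion times:
  Priority 1, burst=7, C=7
  Priority 2, burst=10, C=17
  Priority 3, burst=5, C=22
Average turnaround = 46/3 = 15.3333

15.3333


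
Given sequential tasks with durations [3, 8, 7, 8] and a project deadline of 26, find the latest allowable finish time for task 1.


LF(activity 1) = deadline - sum of successor durations
Successors: activities 2 through 4 with durations [8, 7, 8]
Sum of successor durations = 23
LF = 26 - 23 = 3

3


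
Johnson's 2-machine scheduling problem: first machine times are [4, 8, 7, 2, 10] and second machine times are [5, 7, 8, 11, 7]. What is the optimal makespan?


Apply Johnson's rule:
  Group 1 (a <= b): [(4, 2, 11), (1, 4, 5), (3, 7, 8)]
  Group 2 (a > b): [(2, 8, 7), (5, 10, 7)]
Optimal job order: [4, 1, 3, 2, 5]
Schedule:
  Job 4: M1 done at 2, M2 done at 13
  Job 1: M1 done at 6, M2 done at 18
  Job 3: M1 done at 13, M2 done at 26
  Job 2: M1 done at 21, M2 done at 33
  Job 5: M1 done at 31, M2 done at 40
Makespan = 40

40


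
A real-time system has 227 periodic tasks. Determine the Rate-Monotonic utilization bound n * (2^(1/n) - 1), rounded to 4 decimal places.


Compute 2^(1/227) = 1.0030581785
Subtract 1: 1.0030581785 - 1 = 0.0030581785
Multiply by n: 227 * 0.0030581785 = 0.6942065195
Round to 4 dp: 0.6942

0.6942


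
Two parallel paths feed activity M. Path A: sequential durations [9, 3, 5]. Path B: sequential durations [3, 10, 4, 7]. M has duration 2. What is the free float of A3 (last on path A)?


ES(A3) = sum of predecessors on chain A = 12
EF(A3) = ES + duration = 12 + 5 = 17
Successor of A3 is M. ES(M) = max(sum(A), sum(B)) = max(17, 24) = 24
Free float = ES(successor) - EF(current) = 24 - 17 = 7

7


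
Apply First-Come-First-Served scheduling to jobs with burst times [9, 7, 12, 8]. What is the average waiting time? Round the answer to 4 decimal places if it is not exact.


FCFS order (as given): [9, 7, 12, 8]
Waiting times:
  Job 1: wait = 0
  Job 2: wait = 9
  Job 3: wait = 16
  Job 4: wait = 28
Sum of waiting times = 53
Average waiting time = 53/4 = 13.25

13.25


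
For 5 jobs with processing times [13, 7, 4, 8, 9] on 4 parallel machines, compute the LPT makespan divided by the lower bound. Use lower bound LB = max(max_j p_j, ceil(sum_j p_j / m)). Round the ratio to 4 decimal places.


LPT order: [13, 9, 8, 7, 4]
Machine loads after assignment: [13, 9, 8, 11]
LPT makespan = 13
Lower bound = max(max_job, ceil(total/4)) = max(13, 11) = 13
Ratio = 13 / 13 = 1.0

1.0


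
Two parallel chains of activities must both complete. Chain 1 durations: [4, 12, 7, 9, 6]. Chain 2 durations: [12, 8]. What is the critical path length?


Path A total = 4 + 12 + 7 + 9 + 6 = 38
Path B total = 12 + 8 = 20
Critical path = longest path = max(38, 20) = 38

38


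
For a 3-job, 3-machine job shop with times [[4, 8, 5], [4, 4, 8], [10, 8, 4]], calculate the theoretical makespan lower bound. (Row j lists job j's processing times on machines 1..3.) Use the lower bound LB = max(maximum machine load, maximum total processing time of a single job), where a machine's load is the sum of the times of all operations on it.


Machine loads:
  Machine 1: 4 + 4 + 10 = 18
  Machine 2: 8 + 4 + 8 = 20
  Machine 3: 5 + 8 + 4 = 17
Max machine load = 20
Job totals:
  Job 1: 17
  Job 2: 16
  Job 3: 22
Max job total = 22
Lower bound = max(20, 22) = 22

22


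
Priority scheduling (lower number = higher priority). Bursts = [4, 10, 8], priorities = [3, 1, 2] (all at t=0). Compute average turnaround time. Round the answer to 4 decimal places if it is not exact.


Sort by priority (ascending = highest first):
Order: [(1, 10), (2, 8), (3, 4)]
Completion times:
  Priority 1, burst=10, C=10
  Priority 2, burst=8, C=18
  Priority 3, burst=4, C=22
Average turnaround = 50/3 = 16.6667

16.6667


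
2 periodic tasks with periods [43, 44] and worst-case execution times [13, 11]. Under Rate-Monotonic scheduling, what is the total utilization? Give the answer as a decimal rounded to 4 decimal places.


Compute individual utilizations (exact fractions):
  Task 1: C/T = 13/43 (approx. 0.3023)
  Task 2: C/T = 11/44 = 1/4 (approx. 0.25)
Total utilization U = 13/43 + 1/4 = 95/172
Rounded to 4 decimal places: U = 0.5523
RM (Liu & Layland) bound for 2 tasks = 0.828427; compare with U = 95/172 (approx. 0.552326)
U <= bound, so schedulable by RM sufficient condition.

0.5523


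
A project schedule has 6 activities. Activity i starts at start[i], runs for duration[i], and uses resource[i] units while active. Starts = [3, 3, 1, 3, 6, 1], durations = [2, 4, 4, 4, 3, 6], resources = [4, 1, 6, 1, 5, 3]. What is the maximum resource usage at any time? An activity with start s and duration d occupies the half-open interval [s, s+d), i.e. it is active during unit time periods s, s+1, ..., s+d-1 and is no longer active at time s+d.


Each activity i is active on [start_i, start_i + duration_i).
Compute total resource usage per time slot:
  t=0: active resources = [], total = 0
  t=1: active resources = [6, 3], total = 9
  t=2: active resources = [6, 3], total = 9
  t=3: active resources = [4, 1, 6, 1, 3], total = 15
  t=4: active resources = [4, 1, 6, 1, 3], total = 15
  t=5: active resources = [1, 1, 3], total = 5
  t=6: active resources = [1, 1, 5, 3], total = 10
  t=7: active resources = [5], total = 5
  t=8: active resources = [5], total = 5
Peak resource demand = 15

15


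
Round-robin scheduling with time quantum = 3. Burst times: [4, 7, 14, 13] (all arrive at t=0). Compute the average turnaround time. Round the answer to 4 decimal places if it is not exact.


Time quantum = 3
Execution trace:
  J1 runs 3 units, time = 3
  J2 runs 3 units, time = 6
  J3 runs 3 units, time = 9
  J4 runs 3 units, time = 12
  J1 runs 1 units, time = 13
  J2 runs 3 units, time = 16
  J3 runs 3 units, time = 19
  J4 runs 3 units, time = 22
  J2 runs 1 units, time = 23
  J3 runs 3 units, time = 26
  J4 runs 3 units, time = 29
  J3 runs 3 units, time = 32
  J4 runs 3 units, time = 35
  J3 runs 2 units, time = 37
  J4 runs 1 units, time = 38
Finish times: [13, 23, 37, 38]
Average turnaround = 111/4 = 27.75

27.75


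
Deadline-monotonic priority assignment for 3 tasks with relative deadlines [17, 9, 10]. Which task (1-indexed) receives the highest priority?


Sort tasks by relative deadline (ascending):
  Task 2: deadline = 9
  Task 3: deadline = 10
  Task 1: deadline = 17
Priority order (highest first): [2, 3, 1]
Highest priority task = 2

2


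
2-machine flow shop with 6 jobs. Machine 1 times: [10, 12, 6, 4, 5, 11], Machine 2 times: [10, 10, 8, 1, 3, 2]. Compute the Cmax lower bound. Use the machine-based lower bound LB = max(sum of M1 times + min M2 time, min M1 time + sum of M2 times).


LB1 = sum(M1 times) + min(M2 times) = 48 + 1 = 49
LB2 = min(M1 times) + sum(M2 times) = 4 + 34 = 38
Lower bound = max(LB1, LB2) = max(49, 38) = 49

49


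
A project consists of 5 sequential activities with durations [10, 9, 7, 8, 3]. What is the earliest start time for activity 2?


Activity 2 starts after activities 1 through 1 complete.
Predecessor durations: [10]
ES = 10 = 10

10


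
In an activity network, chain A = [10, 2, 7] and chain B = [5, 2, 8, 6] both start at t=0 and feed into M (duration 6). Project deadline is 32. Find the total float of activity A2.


Forward pass: ES(A2) = sum of predecessors on chain A = 10
EF = ES + duration = 10 + 2 = 12
Backward pass: LF(M) = deadline = 32; LS(M) = 32 - 6 = 26
LF(A2) = LS(M) - sum(successors on chain A) = 26 - 7 = 19
LS = LF - duration = 19 - 2 = 17
Total float = LS - ES = 17 - 10 = 7

7


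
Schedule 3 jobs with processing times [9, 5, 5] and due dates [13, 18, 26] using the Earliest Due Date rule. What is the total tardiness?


Sort by due date (EDD order): [(9, 13), (5, 18), (5, 26)]
Compute completion times and tardiness:
  Job 1: p=9, d=13, C=9, tardiness=max(0,9-13)=0
  Job 2: p=5, d=18, C=14, tardiness=max(0,14-18)=0
  Job 3: p=5, d=26, C=19, tardiness=max(0,19-26)=0
Total tardiness = 0

0


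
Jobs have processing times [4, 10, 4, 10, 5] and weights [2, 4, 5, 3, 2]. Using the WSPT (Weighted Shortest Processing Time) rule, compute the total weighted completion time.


Compute p/w ratios and sort ascending (WSPT): [(4, 5), (4, 2), (10, 4), (5, 2), (10, 3)]
Compute weighted completion times:
  Job (p=4,w=5): C=4, w*C=5*4=20
  Job (p=4,w=2): C=8, w*C=2*8=16
  Job (p=10,w=4): C=18, w*C=4*18=72
  Job (p=5,w=2): C=23, w*C=2*23=46
  Job (p=10,w=3): C=33, w*C=3*33=99
Total weighted completion time = 253

253


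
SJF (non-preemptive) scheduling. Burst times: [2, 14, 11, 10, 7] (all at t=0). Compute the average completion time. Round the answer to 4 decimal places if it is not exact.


SJF order (ascending): [2, 7, 10, 11, 14]
Completion times:
  Job 1: burst=2, C=2
  Job 2: burst=7, C=9
  Job 3: burst=10, C=19
  Job 4: burst=11, C=30
  Job 5: burst=14, C=44
Average completion = 104/5 = 20.8

20.8


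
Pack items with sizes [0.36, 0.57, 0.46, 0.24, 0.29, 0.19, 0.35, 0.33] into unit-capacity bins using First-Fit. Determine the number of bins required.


Place items sequentially using First-Fit:
  Item 0.36 -> new Bin 1
  Item 0.57 -> Bin 1 (now 0.93)
  Item 0.46 -> new Bin 2
  Item 0.24 -> Bin 2 (now 0.7)
  Item 0.29 -> Bin 2 (now 0.99)
  Item 0.19 -> new Bin 3
  Item 0.35 -> Bin 3 (now 0.54)
  Item 0.33 -> Bin 3 (now 0.87)
Total bins used = 3

3


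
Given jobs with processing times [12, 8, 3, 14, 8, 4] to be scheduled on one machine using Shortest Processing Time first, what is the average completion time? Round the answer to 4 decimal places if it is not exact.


Sort jobs by processing time (SPT order): [3, 4, 8, 8, 12, 14]
Compute completion times sequentially:
  Job 1: processing = 3, completes at 3
  Job 2: processing = 4, completes at 7
  Job 3: processing = 8, completes at 15
  Job 4: processing = 8, completes at 23
  Job 5: processing = 12, completes at 35
  Job 6: processing = 14, completes at 49
Sum of completion times = 132
Average completion time = 132/6 = 22.0

22.0


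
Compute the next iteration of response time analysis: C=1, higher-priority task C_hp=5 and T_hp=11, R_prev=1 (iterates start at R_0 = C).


R_next = C + ceil(R_prev / T_hp) * C_hp
ceil(1 / 11) = ceil(0.0909) = 1
Interference = 1 * 5 = 5
R_next = 1 + 5 = 6

6


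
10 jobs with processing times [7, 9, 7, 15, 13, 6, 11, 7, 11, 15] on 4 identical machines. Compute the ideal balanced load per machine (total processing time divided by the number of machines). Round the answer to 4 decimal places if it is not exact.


Total processing time = 7 + 9 + 7 + 15 + 13 + 6 + 11 + 7 + 11 + 15 = 101
Number of machines = 4
Ideal balanced load = 101 / 4 = 25.25

25.25


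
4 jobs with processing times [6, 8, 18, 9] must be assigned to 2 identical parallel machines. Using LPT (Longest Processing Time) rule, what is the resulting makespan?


Sort jobs in decreasing order (LPT): [18, 9, 8, 6]
Assign each job to the least loaded machine:
  Machine 1: jobs [18], load = 18
  Machine 2: jobs [9, 8, 6], load = 23
Makespan = max load = 23

23


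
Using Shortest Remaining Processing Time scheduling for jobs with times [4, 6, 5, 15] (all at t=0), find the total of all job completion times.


Since all jobs arrive at t=0, SRPT equals SPT ordering.
SPT order: [4, 5, 6, 15]
Completion times:
  Job 1: p=4, C=4
  Job 2: p=5, C=9
  Job 3: p=6, C=15
  Job 4: p=15, C=30
Total completion time = 4 + 9 + 15 + 30 = 58

58


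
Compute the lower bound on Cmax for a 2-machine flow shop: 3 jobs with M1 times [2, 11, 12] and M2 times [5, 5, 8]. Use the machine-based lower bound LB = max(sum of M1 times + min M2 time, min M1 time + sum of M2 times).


LB1 = sum(M1 times) + min(M2 times) = 25 + 5 = 30
LB2 = min(M1 times) + sum(M2 times) = 2 + 18 = 20
Lower bound = max(LB1, LB2) = max(30, 20) = 30

30


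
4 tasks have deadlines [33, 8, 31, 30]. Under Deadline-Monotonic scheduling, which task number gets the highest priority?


Sort tasks by relative deadline (ascending):
  Task 2: deadline = 8
  Task 4: deadline = 30
  Task 3: deadline = 31
  Task 1: deadline = 33
Priority order (highest first): [2, 4, 3, 1]
Highest priority task = 2

2


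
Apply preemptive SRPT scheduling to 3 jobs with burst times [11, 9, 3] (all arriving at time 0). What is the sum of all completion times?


Since all jobs arrive at t=0, SRPT equals SPT ordering.
SPT order: [3, 9, 11]
Completion times:
  Job 1: p=3, C=3
  Job 2: p=9, C=12
  Job 3: p=11, C=23
Total completion time = 3 + 12 + 23 = 38

38


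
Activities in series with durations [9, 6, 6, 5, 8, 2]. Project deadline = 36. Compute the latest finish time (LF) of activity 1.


LF(activity 1) = deadline - sum of successor durations
Successors: activities 2 through 6 with durations [6, 6, 5, 8, 2]
Sum of successor durations = 27
LF = 36 - 27 = 9

9


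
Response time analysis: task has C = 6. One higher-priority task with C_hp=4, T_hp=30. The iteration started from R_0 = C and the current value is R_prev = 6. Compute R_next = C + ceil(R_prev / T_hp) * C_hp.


R_next = C + ceil(R_prev / T_hp) * C_hp
ceil(6 / 30) = ceil(0.2) = 1
Interference = 1 * 4 = 4
R_next = 6 + 4 = 10

10


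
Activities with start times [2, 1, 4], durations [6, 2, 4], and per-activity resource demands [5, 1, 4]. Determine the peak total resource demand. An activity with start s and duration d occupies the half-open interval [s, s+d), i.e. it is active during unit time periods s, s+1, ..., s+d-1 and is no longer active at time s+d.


Each activity i is active on [start_i, start_i + duration_i).
Compute total resource usage per time slot:
  t=0: active resources = [], total = 0
  t=1: active resources = [1], total = 1
  t=2: active resources = [5, 1], total = 6
  t=3: active resources = [5], total = 5
  t=4: active resources = [5, 4], total = 9
  t=5: active resources = [5, 4], total = 9
  t=6: active resources = [5, 4], total = 9
  t=7: active resources = [5, 4], total = 9
Peak resource demand = 9

9


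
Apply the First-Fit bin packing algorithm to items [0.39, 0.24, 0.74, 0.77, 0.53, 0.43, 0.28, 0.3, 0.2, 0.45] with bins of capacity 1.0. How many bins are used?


Place items sequentially using First-Fit:
  Item 0.39 -> new Bin 1
  Item 0.24 -> Bin 1 (now 0.63)
  Item 0.74 -> new Bin 2
  Item 0.77 -> new Bin 3
  Item 0.53 -> new Bin 4
  Item 0.43 -> Bin 4 (now 0.96)
  Item 0.28 -> Bin 1 (now 0.91)
  Item 0.3 -> new Bin 5
  Item 0.2 -> Bin 2 (now 0.94)
  Item 0.45 -> Bin 5 (now 0.75)
Total bins used = 5

5


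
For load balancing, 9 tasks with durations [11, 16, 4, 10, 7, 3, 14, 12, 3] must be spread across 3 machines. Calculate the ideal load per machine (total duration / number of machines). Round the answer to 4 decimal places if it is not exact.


Total processing time = 11 + 16 + 4 + 10 + 7 + 3 + 14 + 12 + 3 = 80
Number of machines = 3
Ideal balanced load = 80 / 3 = 26.6667

26.6667


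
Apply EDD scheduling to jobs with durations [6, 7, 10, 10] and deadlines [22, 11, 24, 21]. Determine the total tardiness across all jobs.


Sort by due date (EDD order): [(7, 11), (10, 21), (6, 22), (10, 24)]
Compute completion times and tardiness:
  Job 1: p=7, d=11, C=7, tardiness=max(0,7-11)=0
  Job 2: p=10, d=21, C=17, tardiness=max(0,17-21)=0
  Job 3: p=6, d=22, C=23, tardiness=max(0,23-22)=1
  Job 4: p=10, d=24, C=33, tardiness=max(0,33-24)=9
Total tardiness = 10

10


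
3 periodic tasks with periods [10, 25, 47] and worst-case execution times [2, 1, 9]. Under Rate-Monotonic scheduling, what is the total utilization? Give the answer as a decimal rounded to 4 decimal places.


Compute individual utilizations (exact fractions):
  Task 1: C/T = 2/10 = 1/5 (approx. 0.2)
  Task 2: C/T = 1/25 (approx. 0.04)
  Task 3: C/T = 9/47 (approx. 0.1915)
Total utilization U = 1/5 + 1/25 + 9/47 = 507/1175
Rounded to 4 decimal places: U = 0.4315
RM (Liu & Layland) bound for 3 tasks = 0.779763; compare with U = 507/1175 (approx. 0.431489)
U <= bound, so schedulable by RM sufficient condition.

0.4315


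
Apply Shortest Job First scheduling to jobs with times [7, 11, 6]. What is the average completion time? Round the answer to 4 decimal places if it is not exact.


SJF order (ascending): [6, 7, 11]
Completion times:
  Job 1: burst=6, C=6
  Job 2: burst=7, C=13
  Job 3: burst=11, C=24
Average completion = 43/3 = 14.3333

14.3333


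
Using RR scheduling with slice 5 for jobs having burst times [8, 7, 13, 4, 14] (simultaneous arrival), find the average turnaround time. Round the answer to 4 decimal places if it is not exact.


Time quantum = 5
Execution trace:
  J1 runs 5 units, time = 5
  J2 runs 5 units, time = 10
  J3 runs 5 units, time = 15
  J4 runs 4 units, time = 19
  J5 runs 5 units, time = 24
  J1 runs 3 units, time = 27
  J2 runs 2 units, time = 29
  J3 runs 5 units, time = 34
  J5 runs 5 units, time = 39
  J3 runs 3 units, time = 42
  J5 runs 4 units, time = 46
Finish times: [27, 29, 42, 19, 46]
Average turnaround = 163/5 = 32.6

32.6


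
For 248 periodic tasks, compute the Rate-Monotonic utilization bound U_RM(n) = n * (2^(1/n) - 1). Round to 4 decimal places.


Compute 2^(1/248) = 1.0027988578
Subtract 1: 1.0027988578 - 1 = 0.0027988578
Multiply by n: 248 * 0.0027988578 = 0.6941167344
Round to 4 dp: 0.6941

0.6941


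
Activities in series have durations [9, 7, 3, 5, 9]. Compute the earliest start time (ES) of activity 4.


Activity 4 starts after activities 1 through 3 complete.
Predecessor durations: [9, 7, 3]
ES = 9 + 7 + 3 = 19

19


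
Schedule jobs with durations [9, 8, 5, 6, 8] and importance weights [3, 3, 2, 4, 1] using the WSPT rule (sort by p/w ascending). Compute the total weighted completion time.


Compute p/w ratios and sort ascending (WSPT): [(6, 4), (5, 2), (8, 3), (9, 3), (8, 1)]
Compute weighted completion times:
  Job (p=6,w=4): C=6, w*C=4*6=24
  Job (p=5,w=2): C=11, w*C=2*11=22
  Job (p=8,w=3): C=19, w*C=3*19=57
  Job (p=9,w=3): C=28, w*C=3*28=84
  Job (p=8,w=1): C=36, w*C=1*36=36
Total weighted completion time = 223

223


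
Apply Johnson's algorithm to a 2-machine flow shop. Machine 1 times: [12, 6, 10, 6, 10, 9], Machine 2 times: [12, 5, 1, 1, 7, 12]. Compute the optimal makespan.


Apply Johnson's rule:
  Group 1 (a <= b): [(6, 9, 12), (1, 12, 12)]
  Group 2 (a > b): [(5, 10, 7), (2, 6, 5), (3, 10, 1), (4, 6, 1)]
Optimal job order: [6, 1, 5, 2, 3, 4]
Schedule:
  Job 6: M1 done at 9, M2 done at 21
  Job 1: M1 done at 21, M2 done at 33
  Job 5: M1 done at 31, M2 done at 40
  Job 2: M1 done at 37, M2 done at 45
  Job 3: M1 done at 47, M2 done at 48
  Job 4: M1 done at 53, M2 done at 54
Makespan = 54

54


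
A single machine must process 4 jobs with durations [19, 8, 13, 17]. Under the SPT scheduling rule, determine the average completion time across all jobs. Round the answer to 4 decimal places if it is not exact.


Sort jobs by processing time (SPT order): [8, 13, 17, 19]
Compute completion times sequentially:
  Job 1: processing = 8, completes at 8
  Job 2: processing = 13, completes at 21
  Job 3: processing = 17, completes at 38
  Job 4: processing = 19, completes at 57
Sum of completion times = 124
Average completion time = 124/4 = 31.0

31.0


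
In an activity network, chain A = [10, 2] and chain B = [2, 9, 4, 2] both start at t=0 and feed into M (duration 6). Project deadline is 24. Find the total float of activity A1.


Forward pass: ES(A1) = sum of predecessors on chain A = 0
EF = ES + duration = 0 + 10 = 10
Backward pass: LF(M) = deadline = 24; LS(M) = 24 - 6 = 18
LF(A1) = LS(M) - sum(successors on chain A) = 18 - 2 = 16
LS = LF - duration = 16 - 10 = 6
Total float = LS - ES = 6 - 0 = 6

6


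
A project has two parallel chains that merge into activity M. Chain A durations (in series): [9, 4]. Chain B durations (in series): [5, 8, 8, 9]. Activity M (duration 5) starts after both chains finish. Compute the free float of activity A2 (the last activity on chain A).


ES(A2) = sum of predecessors on chain A = 9
EF(A2) = ES + duration = 9 + 4 = 13
Successor of A2 is M. ES(M) = max(sum(A), sum(B)) = max(13, 30) = 30
Free float = ES(successor) - EF(current) = 30 - 13 = 17

17


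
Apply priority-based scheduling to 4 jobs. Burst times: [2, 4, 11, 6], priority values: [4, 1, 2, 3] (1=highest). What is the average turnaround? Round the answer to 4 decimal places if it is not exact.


Sort by priority (ascending = highest first):
Order: [(1, 4), (2, 11), (3, 6), (4, 2)]
Completion times:
  Priority 1, burst=4, C=4
  Priority 2, burst=11, C=15
  Priority 3, burst=6, C=21
  Priority 4, burst=2, C=23
Average turnaround = 63/4 = 15.75

15.75


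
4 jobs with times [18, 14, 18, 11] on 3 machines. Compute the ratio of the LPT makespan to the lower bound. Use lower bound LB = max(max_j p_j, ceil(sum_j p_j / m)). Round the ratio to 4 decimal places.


LPT order: [18, 18, 14, 11]
Machine loads after assignment: [18, 18, 25]
LPT makespan = 25
Lower bound = max(max_job, ceil(total/3)) = max(18, 21) = 21
Ratio = 25 / 21 = 1.1905

1.1905


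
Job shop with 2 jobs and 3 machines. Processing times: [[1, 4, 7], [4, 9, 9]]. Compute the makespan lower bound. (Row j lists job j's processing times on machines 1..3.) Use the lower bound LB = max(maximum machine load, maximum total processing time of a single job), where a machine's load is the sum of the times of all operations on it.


Machine loads:
  Machine 1: 1 + 4 = 5
  Machine 2: 4 + 9 = 13
  Machine 3: 7 + 9 = 16
Max machine load = 16
Job totals:
  Job 1: 12
  Job 2: 22
Max job total = 22
Lower bound = max(16, 22) = 22

22


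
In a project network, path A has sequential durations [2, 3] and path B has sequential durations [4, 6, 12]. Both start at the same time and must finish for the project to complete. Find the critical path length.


Path A total = 2 + 3 = 5
Path B total = 4 + 6 + 12 = 22
Critical path = longest path = max(5, 22) = 22

22


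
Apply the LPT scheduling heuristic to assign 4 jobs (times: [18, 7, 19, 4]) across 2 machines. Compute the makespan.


Sort jobs in decreasing order (LPT): [19, 18, 7, 4]
Assign each job to the least loaded machine:
  Machine 1: jobs [19, 4], load = 23
  Machine 2: jobs [18, 7], load = 25
Makespan = max load = 25

25


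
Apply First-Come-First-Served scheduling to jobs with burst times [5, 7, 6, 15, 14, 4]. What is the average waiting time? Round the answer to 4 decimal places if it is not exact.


FCFS order (as given): [5, 7, 6, 15, 14, 4]
Waiting times:
  Job 1: wait = 0
  Job 2: wait = 5
  Job 3: wait = 12
  Job 4: wait = 18
  Job 5: wait = 33
  Job 6: wait = 47
Sum of waiting times = 115
Average waiting time = 115/6 = 19.1667

19.1667


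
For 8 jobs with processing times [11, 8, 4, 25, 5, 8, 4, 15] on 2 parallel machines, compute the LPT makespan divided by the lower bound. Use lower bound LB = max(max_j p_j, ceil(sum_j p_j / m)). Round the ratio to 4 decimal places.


LPT order: [25, 15, 11, 8, 8, 5, 4, 4]
Machine loads after assignment: [42, 38]
LPT makespan = 42
Lower bound = max(max_job, ceil(total/2)) = max(25, 40) = 40
Ratio = 42 / 40 = 1.05

1.05


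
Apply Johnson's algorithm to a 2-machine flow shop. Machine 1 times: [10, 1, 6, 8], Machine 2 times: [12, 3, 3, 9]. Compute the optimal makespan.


Apply Johnson's rule:
  Group 1 (a <= b): [(2, 1, 3), (4, 8, 9), (1, 10, 12)]
  Group 2 (a > b): [(3, 6, 3)]
Optimal job order: [2, 4, 1, 3]
Schedule:
  Job 2: M1 done at 1, M2 done at 4
  Job 4: M1 done at 9, M2 done at 18
  Job 1: M1 done at 19, M2 done at 31
  Job 3: M1 done at 25, M2 done at 34
Makespan = 34

34


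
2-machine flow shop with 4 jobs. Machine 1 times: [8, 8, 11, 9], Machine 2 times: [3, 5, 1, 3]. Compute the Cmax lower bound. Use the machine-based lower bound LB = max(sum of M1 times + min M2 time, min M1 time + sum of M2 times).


LB1 = sum(M1 times) + min(M2 times) = 36 + 1 = 37
LB2 = min(M1 times) + sum(M2 times) = 8 + 12 = 20
Lower bound = max(LB1, LB2) = max(37, 20) = 37

37


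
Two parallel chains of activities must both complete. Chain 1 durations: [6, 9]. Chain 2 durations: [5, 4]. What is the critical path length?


Path A total = 6 + 9 = 15
Path B total = 5 + 4 = 9
Critical path = longest path = max(15, 9) = 15

15


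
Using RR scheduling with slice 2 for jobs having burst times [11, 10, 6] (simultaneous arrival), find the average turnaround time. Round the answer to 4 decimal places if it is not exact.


Time quantum = 2
Execution trace:
  J1 runs 2 units, time = 2
  J2 runs 2 units, time = 4
  J3 runs 2 units, time = 6
  J1 runs 2 units, time = 8
  J2 runs 2 units, time = 10
  J3 runs 2 units, time = 12
  J1 runs 2 units, time = 14
  J2 runs 2 units, time = 16
  J3 runs 2 units, time = 18
  J1 runs 2 units, time = 20
  J2 runs 2 units, time = 22
  J1 runs 2 units, time = 24
  J2 runs 2 units, time = 26
  J1 runs 1 units, time = 27
Finish times: [27, 26, 18]
Average turnaround = 71/3 = 23.6667

23.6667


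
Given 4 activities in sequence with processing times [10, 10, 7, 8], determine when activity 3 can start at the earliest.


Activity 3 starts after activities 1 through 2 complete.
Predecessor durations: [10, 10]
ES = 10 + 10 = 20

20


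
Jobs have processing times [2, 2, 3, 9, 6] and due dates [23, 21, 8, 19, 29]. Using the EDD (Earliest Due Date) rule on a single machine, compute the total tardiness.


Sort by due date (EDD order): [(3, 8), (9, 19), (2, 21), (2, 23), (6, 29)]
Compute completion times and tardiness:
  Job 1: p=3, d=8, C=3, tardiness=max(0,3-8)=0
  Job 2: p=9, d=19, C=12, tardiness=max(0,12-19)=0
  Job 3: p=2, d=21, C=14, tardiness=max(0,14-21)=0
  Job 4: p=2, d=23, C=16, tardiness=max(0,16-23)=0
  Job 5: p=6, d=29, C=22, tardiness=max(0,22-29)=0
Total tardiness = 0

0


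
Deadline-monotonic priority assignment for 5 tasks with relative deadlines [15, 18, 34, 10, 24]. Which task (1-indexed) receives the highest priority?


Sort tasks by relative deadline (ascending):
  Task 4: deadline = 10
  Task 1: deadline = 15
  Task 2: deadline = 18
  Task 5: deadline = 24
  Task 3: deadline = 34
Priority order (highest first): [4, 1, 2, 5, 3]
Highest priority task = 4

4


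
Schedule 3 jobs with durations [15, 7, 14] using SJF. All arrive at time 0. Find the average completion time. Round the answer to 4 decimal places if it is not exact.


SJF order (ascending): [7, 14, 15]
Completion times:
  Job 1: burst=7, C=7
  Job 2: burst=14, C=21
  Job 3: burst=15, C=36
Average completion = 64/3 = 21.3333

21.3333


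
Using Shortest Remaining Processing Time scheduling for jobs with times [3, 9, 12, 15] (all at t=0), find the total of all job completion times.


Since all jobs arrive at t=0, SRPT equals SPT ordering.
SPT order: [3, 9, 12, 15]
Completion times:
  Job 1: p=3, C=3
  Job 2: p=9, C=12
  Job 3: p=12, C=24
  Job 4: p=15, C=39
Total completion time = 3 + 12 + 24 + 39 = 78

78


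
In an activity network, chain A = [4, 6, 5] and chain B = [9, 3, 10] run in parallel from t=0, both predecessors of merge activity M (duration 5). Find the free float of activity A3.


ES(A3) = sum of predecessors on chain A = 10
EF(A3) = ES + duration = 10 + 5 = 15
Successor of A3 is M. ES(M) = max(sum(A), sum(B)) = max(15, 22) = 22
Free float = ES(successor) - EF(current) = 22 - 15 = 7

7


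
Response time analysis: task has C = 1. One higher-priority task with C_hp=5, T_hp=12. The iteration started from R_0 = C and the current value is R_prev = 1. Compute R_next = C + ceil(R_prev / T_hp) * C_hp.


R_next = C + ceil(R_prev / T_hp) * C_hp
ceil(1 / 12) = ceil(0.0833) = 1
Interference = 1 * 5 = 5
R_next = 1 + 5 = 6

6


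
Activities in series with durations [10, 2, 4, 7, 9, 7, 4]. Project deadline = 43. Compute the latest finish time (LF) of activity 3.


LF(activity 3) = deadline - sum of successor durations
Successors: activities 4 through 7 with durations [7, 9, 7, 4]
Sum of successor durations = 27
LF = 43 - 27 = 16

16


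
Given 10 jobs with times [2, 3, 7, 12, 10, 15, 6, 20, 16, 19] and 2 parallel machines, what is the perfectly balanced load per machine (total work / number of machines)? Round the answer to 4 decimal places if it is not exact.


Total processing time = 2 + 3 + 7 + 12 + 10 + 15 + 6 + 20 + 16 + 19 = 110
Number of machines = 2
Ideal balanced load = 110 / 2 = 55.0

55.0


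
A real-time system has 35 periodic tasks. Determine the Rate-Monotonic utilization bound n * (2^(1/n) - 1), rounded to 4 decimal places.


Compute 2^(1/35) = 1.0200016094
Subtract 1: 1.0200016094 - 1 = 0.0200016094
Multiply by n: 35 * 0.0200016094 = 0.7000563290
Round to 4 dp: 0.7001

0.7001


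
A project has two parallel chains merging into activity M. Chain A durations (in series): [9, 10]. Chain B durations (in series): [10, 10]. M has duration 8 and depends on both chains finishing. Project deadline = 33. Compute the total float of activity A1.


Forward pass: ES(A1) = sum of predecessors on chain A = 0
EF = ES + duration = 0 + 9 = 9
Backward pass: LF(M) = deadline = 33; LS(M) = 33 - 8 = 25
LF(A1) = LS(M) - sum(successors on chain A) = 25 - 10 = 15
LS = LF - duration = 15 - 9 = 6
Total float = LS - ES = 6 - 0 = 6

6


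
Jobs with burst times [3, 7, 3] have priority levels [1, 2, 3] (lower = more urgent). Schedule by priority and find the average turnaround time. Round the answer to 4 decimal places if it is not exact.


Sort by priority (ascending = highest first):
Order: [(1, 3), (2, 7), (3, 3)]
Completion times:
  Priority 1, burst=3, C=3
  Priority 2, burst=7, C=10
  Priority 3, burst=3, C=13
Average turnaround = 26/3 = 8.6667

8.6667
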